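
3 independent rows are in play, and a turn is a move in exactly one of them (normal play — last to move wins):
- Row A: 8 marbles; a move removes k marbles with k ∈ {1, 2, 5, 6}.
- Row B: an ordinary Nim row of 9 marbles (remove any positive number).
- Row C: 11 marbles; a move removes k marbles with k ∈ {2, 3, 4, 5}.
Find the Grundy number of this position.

10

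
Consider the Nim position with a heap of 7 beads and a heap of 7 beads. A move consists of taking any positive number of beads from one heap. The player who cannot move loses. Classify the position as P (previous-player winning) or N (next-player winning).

P-position

Bitwise XOR of the heap sizes:
  111  (7)
  111  (7)
  ---
  000  (0)
The nim-sum is 0, so this is a P-position: the player to move is in a losing position under optimal play.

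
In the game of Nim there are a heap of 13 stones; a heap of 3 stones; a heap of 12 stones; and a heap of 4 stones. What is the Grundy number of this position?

Write each in binary and XOR column by column:
  1101  (13)
  0011  (3)
  1100  (12)
  0100  (4)
  ----
  0110  (6)

6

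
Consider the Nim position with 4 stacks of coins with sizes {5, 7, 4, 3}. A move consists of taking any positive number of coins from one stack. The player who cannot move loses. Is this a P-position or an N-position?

Compute the nim-sum pairwise:
5 ^ 7 = 2
2 ^ 4 = 6
6 ^ 3 = 5
The nim-sum is 5 ≠ 0, so this is an N-position: the player to move can win.

N-position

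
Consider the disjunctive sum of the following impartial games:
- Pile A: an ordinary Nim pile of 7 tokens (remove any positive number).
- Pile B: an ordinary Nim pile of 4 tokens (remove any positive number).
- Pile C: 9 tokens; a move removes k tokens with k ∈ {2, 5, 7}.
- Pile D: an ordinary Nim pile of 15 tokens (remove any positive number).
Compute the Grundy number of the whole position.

14

Pile A is a plain Nim pile of size 7, so its Grundy value is 7.
Pile B is a plain Nim pile of size 4, so its Grundy value is 4.
For pile C, compute g(0), g(1), … with moves {2, 5, 7}:
g(0) = mex{} = 0
g(1) = mex{} = 0
g(2) = mex{0} = 1
g(3) = mex{0} = 1
g(4) = mex{1} = 0
g(5) = mex{0,1} = 2
g(6) = mex{0} = 1
g(7) = mex{0,1,2} = 3
g(8) = mex{0,1} = 2
g(9) = mex{0,1,3} = 2
So g(9) = 2.
Pile D is a plain Nim pile of size 15, so its Grundy value is 15.
By the Sprague-Grundy theorem, the Grundy value of a sum of independent games is the XOR of the component values.
Combined value = 7 XOR 4 XOR 2 XOR 15 = 14.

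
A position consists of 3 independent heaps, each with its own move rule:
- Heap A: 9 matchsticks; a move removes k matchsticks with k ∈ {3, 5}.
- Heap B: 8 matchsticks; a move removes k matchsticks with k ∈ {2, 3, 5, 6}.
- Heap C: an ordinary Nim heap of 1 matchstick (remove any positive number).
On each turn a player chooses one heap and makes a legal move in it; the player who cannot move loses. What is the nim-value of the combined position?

1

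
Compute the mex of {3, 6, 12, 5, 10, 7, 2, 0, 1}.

The values 0, 1, 2, 3 are all present; 4 is the first non-negative integer missing from the set.

4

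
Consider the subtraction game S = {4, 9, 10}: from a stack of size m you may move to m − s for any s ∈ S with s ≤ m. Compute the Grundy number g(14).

0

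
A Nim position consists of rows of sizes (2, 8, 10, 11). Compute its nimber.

11

Bitwise XOR of the heap sizes:
  0010  (2)
  1000  (8)
  1010  (10)
  1011  (11)
  ----
  1011  (11)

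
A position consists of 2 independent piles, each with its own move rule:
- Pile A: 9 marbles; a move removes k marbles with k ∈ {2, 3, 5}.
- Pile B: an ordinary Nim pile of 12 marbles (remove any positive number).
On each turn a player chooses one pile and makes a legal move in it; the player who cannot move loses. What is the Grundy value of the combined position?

13

Grundy values for pile A (subtraction set {2, 3, 5}):
g(0) = mex{} = 0
g(1) = mex{} = 0
g(2) = mex{0} = 1
g(3) = mex{0} = 1
g(4) = mex{0,1} = 2
g(5) = mex{0,1} = 2
g(6) = mex{0,1,2} = 3
g(7) = mex{1,2} = 0
g(8) = mex{1,2,3} = 0
g(9) = mex{0,2,3} = 1
So g(9) = 1.
Pile B is a plain Nim pile of size 12, so its Grundy value is 12.
By the Sprague-Grundy theorem, the Grundy value of a sum of independent games is the XOR of the component values.
Combined value = 1 XOR 12 = 13.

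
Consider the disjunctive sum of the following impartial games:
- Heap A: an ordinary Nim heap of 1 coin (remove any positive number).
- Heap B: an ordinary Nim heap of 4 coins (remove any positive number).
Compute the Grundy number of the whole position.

Heap A is a plain Nim heap of size 1, so its Grundy value is 1.
Heap B is a plain Nim heap of size 4, so its Grundy value is 4.
The value of a disjunctive sum is the nim-sum of the parts.
Combined value = 1 ⊕ 4 = 5.

5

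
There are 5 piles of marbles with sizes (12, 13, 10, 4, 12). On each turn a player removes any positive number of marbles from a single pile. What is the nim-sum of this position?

Nim-sum: 12 ^ 13 ^ 10 ^ 4 ^ 12 = 3.

3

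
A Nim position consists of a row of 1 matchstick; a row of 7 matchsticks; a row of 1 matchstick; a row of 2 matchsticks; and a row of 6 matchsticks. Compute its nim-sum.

3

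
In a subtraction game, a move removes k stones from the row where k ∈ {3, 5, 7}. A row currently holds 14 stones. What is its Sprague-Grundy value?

1

Build the Grundy sequence with g(k) = mex{g(k−s) : s ∈ {3, 5, 7}, s ≤ k}:
g(0) = mex{} = 0
g(1) = mex{} = 0
g(2) = mex{} = 0
g(3) = mex{0} = 1
g(4) = mex{0} = 1
g(5) = mex{0} = 1
g(6) = mex{0,1} = 2
g(7) = mex{0,1} = 2
g(8) = mex{0,1} = 2
g(9) = mex{0,1,2} = 3
g(10) = mex{1,2} = 0
g(11) = mex{1,2} = 0
g(12) = mex{1,2,3} = 0
g(13) = mex{0,2} = 1
g(14) = mex{0,2,3} = 1
So g(14) = 1.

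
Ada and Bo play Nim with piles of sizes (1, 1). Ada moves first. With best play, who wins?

Bo wins

Compute the nim-sum pairwise:
1 ^ 1 = 0
The nim-sum is 0, so this is a P-position: the player to move is in a losing position under optimal play; Ada is about to move from it and so loses — Bo wins.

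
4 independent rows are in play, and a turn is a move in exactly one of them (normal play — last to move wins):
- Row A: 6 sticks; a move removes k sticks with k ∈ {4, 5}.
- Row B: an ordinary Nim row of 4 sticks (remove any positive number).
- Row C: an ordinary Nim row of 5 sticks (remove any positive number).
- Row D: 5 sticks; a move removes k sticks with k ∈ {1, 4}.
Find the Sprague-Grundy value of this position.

0

Build the Grundy sequence for row A with g(k) = mex{g(k−s) : s ∈ {4, 5}, s ≤ k}:
g(0) = mex{} = 0
g(1) = mex{} = 0
g(2) = mex{} = 0
g(3) = mex{} = 0
g(4) = mex{0} = 1
g(5) = mex{0} = 1
g(6) = mex{0} = 1
So g(6) = 1.
Row B is a plain Nim row of size 4, so its Grundy value is 4.
Row C is a plain Nim row of size 5, so its Grundy value is 5.
Build the Grundy sequence for row D with g(k) = mex{g(k−s) : s ∈ {1, 4}, s ≤ k}:
k:     0  1  2  3  4  5
g(k):  0  1  0  1  2  0
So g(5) = 0.
The value of a disjunctive sum is the nim-sum of the parts.
Combined value = 1 ⊕ 4 ⊕ 5 ⊕ 0 = 0.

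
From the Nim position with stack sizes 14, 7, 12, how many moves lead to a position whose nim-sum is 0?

3

Compute the nim-sum pairwise:
14 ⊕ 7 = 9
9 ⊕ 12 = 5
The overall nim-sum is X = 5. A stack of size p has a winning move iff p XOR X < p (reduce it to p XOR X).
  14: 14 XOR 5 = 11 < 14 — winning move (to 11).
  7: 7 XOR 5 = 2 < 7 — winning move (to 2).
  12: 12 XOR 5 = 9 < 12 — winning move (to 9).
That gives 3 winning moves.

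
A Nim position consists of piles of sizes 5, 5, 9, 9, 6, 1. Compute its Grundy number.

7

Compute the nim-sum pairwise:
5 ^ 5 = 0
0 ^ 9 = 9
9 ^ 9 = 0
0 ^ 6 = 6
6 ^ 1 = 7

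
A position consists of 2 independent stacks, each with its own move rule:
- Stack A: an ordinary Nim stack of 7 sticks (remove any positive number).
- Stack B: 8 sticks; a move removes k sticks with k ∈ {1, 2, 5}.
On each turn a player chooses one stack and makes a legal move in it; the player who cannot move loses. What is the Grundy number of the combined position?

5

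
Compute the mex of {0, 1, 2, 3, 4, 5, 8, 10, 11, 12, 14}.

The values 0, 1, 2, 3, 4, 5 are all present; 6 is the first non-negative integer missing from the set.

6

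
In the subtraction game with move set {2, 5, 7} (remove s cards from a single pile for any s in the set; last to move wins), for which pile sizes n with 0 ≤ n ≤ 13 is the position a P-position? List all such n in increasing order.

Build the Grundy sequence with g(k) = mex{g(k−s) : s ∈ {2, 5, 7}, s ≤ k}:
k:     0  1  2  3  4  5  6  7  8  9 10 11 12 13
g(k):  0  0  1  1  0  2  1  3  2  2  0  3  1  0
The P-positions (g = 0) in 0..13 are 0, 1, 4, 10, 13.

0, 1, 4, 10, 13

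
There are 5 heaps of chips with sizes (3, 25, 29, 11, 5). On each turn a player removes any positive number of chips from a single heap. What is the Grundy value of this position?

Write each in binary and XOR column by column:
  00011  (3)
  11001  (25)
  11101  (29)
  01011  (11)
  00101  (5)
  -----
  01001  (9)

9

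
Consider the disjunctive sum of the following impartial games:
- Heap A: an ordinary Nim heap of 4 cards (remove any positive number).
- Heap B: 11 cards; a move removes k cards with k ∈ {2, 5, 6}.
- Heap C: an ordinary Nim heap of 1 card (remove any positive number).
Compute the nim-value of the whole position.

5

Heap A is a plain Nim heap of size 4, so its Grundy value is 4.
Build the Grundy sequence for heap B with g(k) = mex{g(k−s) : s ∈ {2, 5, 6}, s ≤ k}:
k:     0  1  2  3  4  5  6  7  8  9 10 11
g(k):  0  0  1  1  0  2  1  3  0  2  1  0
So g(11) = 0.
Heap C is a plain Nim heap of size 1, so its Grundy value is 1.
The value of a disjunctive sum is the nim-sum of the parts.
Combined value = 4 XOR 0 XOR 1 = 5.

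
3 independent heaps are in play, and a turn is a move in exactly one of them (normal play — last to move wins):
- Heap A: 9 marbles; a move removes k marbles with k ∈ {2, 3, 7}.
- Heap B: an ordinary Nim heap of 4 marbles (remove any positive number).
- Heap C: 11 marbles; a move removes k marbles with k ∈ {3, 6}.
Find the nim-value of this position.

For heap A, compute g(0), g(1), … with moves {2, 3, 7}:
k:     0  1  2  3  4  5  6  7  8  9
g(k):  0  0  1  1  2  0  0  1  1  2
So g(9) = 2.
Heap B is a plain Nim heap of size 4, so its Grundy value is 4.
For heap C, compute g(0), g(1), … with moves {3, 6}:
g(0) = mex{} = 0
g(1) = mex{} = 0
g(2) = mex{} = 0
g(3) = mex{0} = 1
g(4) = mex{0} = 1
g(5) = mex{0} = 1
g(6) = mex{0,1} = 2
g(7) = mex{0,1} = 2
g(8) = mex{0,1} = 2
g(9) = mex{1,2} = 0
g(10) = mex{1,2} = 0
g(11) = mex{1,2} = 0
So g(11) = 0.
The value of a disjunctive sum is the nim-sum of the parts.
Combined value = 2 XOR 4 XOR 0 = 6.

6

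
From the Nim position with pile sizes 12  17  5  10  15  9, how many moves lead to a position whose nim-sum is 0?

1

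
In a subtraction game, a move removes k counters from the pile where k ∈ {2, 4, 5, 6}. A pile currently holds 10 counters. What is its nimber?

Compute g(0), g(1), … for moves {2, 4, 5, 6}:
k:     0  1  2  3  4  5  6  7  8  9 10
g(k):  0  0  1  1  2  2  3  3  0  0  1
So g(10) = 1.

1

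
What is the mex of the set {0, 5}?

0 is in the set but 1 is not, so the mex is 1.

1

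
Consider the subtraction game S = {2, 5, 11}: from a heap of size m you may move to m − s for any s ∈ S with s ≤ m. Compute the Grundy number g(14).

0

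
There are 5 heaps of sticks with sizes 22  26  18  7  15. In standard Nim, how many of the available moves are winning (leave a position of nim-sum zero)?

3

In binary:
  10110  (22)
  11010  (26)
  10010  (18)
  00111  (7)
  01111  (15)
  -----
  10110  (22)
The overall nim-sum is X = 22. A heap of size p has a winning move iff p XOR X < p (reduce it to p XOR X).
  22: 22 XOR 22 = 0 < 22 — winning move (to 0).
  26: 26 XOR 22 = 12 < 26 — winning move (to 12).
  18: 18 XOR 22 = 4 < 18 — winning move (to 4).
  7: 7 XOR 22 = 17 ≥ 7 — no move.
  15: 15 XOR 22 = 25 ≥ 15 — no move.
That gives 3 winning moves.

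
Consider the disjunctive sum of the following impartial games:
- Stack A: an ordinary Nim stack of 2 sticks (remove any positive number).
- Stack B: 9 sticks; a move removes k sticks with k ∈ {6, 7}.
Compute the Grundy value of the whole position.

3

Stack A is a plain Nim stack of size 2, so its Grundy value is 2.
Grundy values for stack B (subtraction set {6, 7}):
g(0) = mex{} = 0
g(1) = mex{} = 0
g(2) = mex{} = 0
g(3) = mex{} = 0
g(4) = mex{} = 0
g(5) = mex{} = 0
g(6) = mex{0} = 1
g(7) = mex{0} = 1
g(8) = mex{0} = 1
g(9) = mex{0} = 1
So g(9) = 1.
The value of a disjunctive sum is the nim-sum of the parts.
Combined value = 2 XOR 1 = 3.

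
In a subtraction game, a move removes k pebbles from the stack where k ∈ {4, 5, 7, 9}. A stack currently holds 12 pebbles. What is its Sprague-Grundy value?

Compute g(0), g(1), … for moves {4, 5, 7, 9}:
g(0) = mex{} = 0
g(1) = mex{} = 0
g(2) = mex{} = 0
g(3) = mex{} = 0
g(4) = mex{0} = 1
g(5) = mex{0} = 1
g(6) = mex{0} = 1
g(7) = mex{0} = 1
g(8) = mex{0,1} = 2
g(9) = mex{0,1} = 2
g(10) = mex{0,1} = 2
g(11) = mex{0,1} = 2
g(12) = mex{0,1,2} = 3
So g(12) = 3.

3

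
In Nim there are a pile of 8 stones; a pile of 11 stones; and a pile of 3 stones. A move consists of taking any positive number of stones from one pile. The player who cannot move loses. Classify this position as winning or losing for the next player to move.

Losing position

Bitwise XOR of the heap sizes:
  1000  (8)
  1011  (11)
  0011  (3)
  ----
  0000  (0)
The nim-sum is 0, so this is a P-position: the player to move is in a losing position under optimal play.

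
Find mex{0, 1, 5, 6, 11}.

The values 0, 1 are all present; 2 is the first non-negative integer missing from the set.

2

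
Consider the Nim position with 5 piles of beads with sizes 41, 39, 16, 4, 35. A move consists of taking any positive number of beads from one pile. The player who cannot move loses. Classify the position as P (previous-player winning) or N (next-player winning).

N-position

Nim-sum: 41 ^ 39 ^ 16 ^ 4 ^ 35 = 57.
The nim-sum is 57 ≠ 0, so this is an N-position: the player to move can win.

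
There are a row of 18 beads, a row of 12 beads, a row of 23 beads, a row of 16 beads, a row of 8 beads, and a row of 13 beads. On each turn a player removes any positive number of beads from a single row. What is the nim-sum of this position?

28

Write each in binary and XOR column by column:
  10010  (18)
  01100  (12)
  10111  (23)
  10000  (16)
  01000  (8)
  01101  (13)
  -----
  11100  (28)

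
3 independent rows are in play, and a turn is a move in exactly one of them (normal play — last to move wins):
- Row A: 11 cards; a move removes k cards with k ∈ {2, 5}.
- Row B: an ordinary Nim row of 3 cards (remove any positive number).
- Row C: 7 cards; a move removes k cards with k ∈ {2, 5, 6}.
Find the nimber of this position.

0

Grundy values for row A (subtraction set {2, 5}):
k:     0  1  2  3  4  5  6  7  8  9 10 11
g(k):  0  0  1  1  0  2  1  0  0  1  1  0
So g(11) = 0.
Row B is a plain Nim row of size 3, so its Grundy value is 3.
For row C, compute g(0), g(1), … with moves {2, 5, 6}:
k:     0  1  2  3  4  5  6  7
g(k):  0  0  1  1  0  2  1  3
So g(7) = 3.
By the Sprague-Grundy theorem, the Grundy value of a sum of independent games is the XOR of the component values.
Combined value = 0 ⊕ 3 ⊕ 3 = 0.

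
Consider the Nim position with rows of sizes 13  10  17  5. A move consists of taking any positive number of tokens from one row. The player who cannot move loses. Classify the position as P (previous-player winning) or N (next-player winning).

Nim-sum: 13 ⊕ 10 ⊕ 17 ⊕ 5 = 19.
The nim-sum is 19 ≠ 0, so this is an N-position: the player to move can win.

N-position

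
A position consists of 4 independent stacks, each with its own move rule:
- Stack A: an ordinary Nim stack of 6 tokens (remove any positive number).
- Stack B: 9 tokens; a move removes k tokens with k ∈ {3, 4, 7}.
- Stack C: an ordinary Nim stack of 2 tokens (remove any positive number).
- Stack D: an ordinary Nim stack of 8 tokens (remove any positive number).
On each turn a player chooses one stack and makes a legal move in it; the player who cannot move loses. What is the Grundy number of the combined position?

Stack A is a plain Nim stack of size 6, so its Grundy value is 6.
For stack B, compute g(0), g(1), … with moves {3, 4, 7}:
g(0) = mex{} = 0
g(1) = mex{} = 0
g(2) = mex{} = 0
g(3) = mex{0} = 1
g(4) = mex{0} = 1
g(5) = mex{0} = 1
g(6) = mex{0,1} = 2
g(7) = mex{0,1} = 2
g(8) = mex{0,1} = 2
g(9) = mex{0,1,2} = 3
So g(9) = 3.
Stack C is a plain Nim stack of size 2, so its Grundy value is 2.
Stack D is a plain Nim stack of size 8, so its Grundy value is 8.
By the Sprague-Grundy theorem, the Grundy value of a sum of independent games is the XOR of the component values.
Combined value = 6 XOR 3 XOR 2 XOR 8 = 15.

15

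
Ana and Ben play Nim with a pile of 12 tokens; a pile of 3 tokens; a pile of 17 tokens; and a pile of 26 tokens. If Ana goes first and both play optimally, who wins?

In binary:
  01100  (12)
  00011  (3)
  10001  (17)
  11010  (26)
  -----
  00100  (4)
The nim-sum is 4 ≠ 0, so this is an N-position: the player to move can win; Ana has a winning move.

Ana wins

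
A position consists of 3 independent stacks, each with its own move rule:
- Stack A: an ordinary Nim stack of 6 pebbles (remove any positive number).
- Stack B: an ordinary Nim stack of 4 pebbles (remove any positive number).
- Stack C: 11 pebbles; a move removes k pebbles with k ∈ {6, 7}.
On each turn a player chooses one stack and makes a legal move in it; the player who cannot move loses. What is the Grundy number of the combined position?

Stack A is a plain Nim stack of size 6, so its Grundy value is 6.
Stack B is a plain Nim stack of size 4, so its Grundy value is 4.
For stack C, compute g(0), g(1), … with moves {6, 7}:
g(0) = mex{} = 0
g(1) = mex{} = 0
g(2) = mex{} = 0
g(3) = mex{} = 0
g(4) = mex{} = 0
g(5) = mex{} = 0
g(6) = mex{0} = 1
g(7) = mex{0} = 1
g(8) = mex{0} = 1
g(9) = mex{0} = 1
g(10) = mex{0} = 1
g(11) = mex{0} = 1
So g(11) = 1.
The value of a disjunctive sum is the nim-sum of the parts.
Combined value = 6 XOR 4 XOR 1 = 3.

3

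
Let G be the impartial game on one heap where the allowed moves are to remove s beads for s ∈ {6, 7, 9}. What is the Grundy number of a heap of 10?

Grundy values for subtraction set {6, 7, 9}:
g(0) = mex{} = 0
g(1) = mex{} = 0
g(2) = mex{} = 0
g(3) = mex{} = 0
g(4) = mex{} = 0
g(5) = mex{} = 0
g(6) = mex{0} = 1
g(7) = mex{0} = 1
g(8) = mex{0} = 1
g(9) = mex{0} = 1
g(10) = mex{0} = 1
So g(10) = 1.

1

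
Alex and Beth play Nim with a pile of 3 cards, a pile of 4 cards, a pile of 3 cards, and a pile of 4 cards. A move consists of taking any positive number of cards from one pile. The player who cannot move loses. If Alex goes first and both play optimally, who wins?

Write each in binary and XOR column by column:
  011  (3)
  100  (4)
  011  (3)
  100  (4)
  ---
  000  (0)
The nim-sum is 0, so this is a P-position: the player to move is in a losing position under optimal play; Alex is about to move from it and so loses — Beth wins.

Beth wins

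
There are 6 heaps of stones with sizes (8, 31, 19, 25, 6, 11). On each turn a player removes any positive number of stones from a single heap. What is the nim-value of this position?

Compute the nim-sum pairwise:
8 XOR 31 = 23
23 XOR 19 = 4
4 XOR 25 = 29
29 XOR 6 = 27
27 XOR 11 = 16

16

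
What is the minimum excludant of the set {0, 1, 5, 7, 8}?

2

The values 0, 1 are all present; 2 is the first non-negative integer missing from the set.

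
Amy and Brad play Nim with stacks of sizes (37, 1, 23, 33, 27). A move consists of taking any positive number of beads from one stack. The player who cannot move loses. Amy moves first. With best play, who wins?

Write each in binary and XOR column by column:
  100101  (37)
  000001  (1)
  010111  (23)
  100001  (33)
  011011  (27)
  ------
  001001  (9)
The nim-sum is 9 ≠ 0, so this is an N-position: the player to move can win; Amy has a winning move.

Amy wins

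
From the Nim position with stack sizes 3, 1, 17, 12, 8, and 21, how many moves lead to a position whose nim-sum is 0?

1

Nim-sum: 3 ^ 1 ^ 17 ^ 12 ^ 8 ^ 21 = 2.
The overall nim-sum is X = 2. A stack of size p has a winning move iff p XOR X < p (reduce it to p XOR X).
  3: 3 XOR 2 = 1 < 3 — winning move (to 1).
  1: 1 XOR 2 = 3 ≥ 1 — no move.
  17: 17 XOR 2 = 19 ≥ 17 — no move.
  12: 12 XOR 2 = 14 ≥ 12 — no move.
  8: 8 XOR 2 = 10 ≥ 8 — no move.
  21: 21 XOR 2 = 23 ≥ 21 — no move.
That gives 1 winning move.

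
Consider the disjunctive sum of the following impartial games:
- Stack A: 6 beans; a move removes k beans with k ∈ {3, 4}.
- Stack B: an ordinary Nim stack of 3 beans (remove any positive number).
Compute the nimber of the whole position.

1

For stack A, compute g(0), g(1), … with moves {3, 4}:
g(0) = mex{} = 0
g(1) = mex{} = 0
g(2) = mex{} = 0
g(3) = mex{0} = 1
g(4) = mex{0} = 1
g(5) = mex{0} = 1
g(6) = mex{0,1} = 2
So g(6) = 2.
Stack B is a plain Nim stack of size 3, so its Grundy value is 3.
The value of a disjunctive sum is the nim-sum of the parts.
Combined value = 2 XOR 3 = 1.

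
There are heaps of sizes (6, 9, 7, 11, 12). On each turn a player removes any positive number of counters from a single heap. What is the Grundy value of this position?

15

Nim-sum: 6 ⊕ 9 ⊕ 7 ⊕ 11 ⊕ 12 = 15.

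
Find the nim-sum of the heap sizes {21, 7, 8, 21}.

15

Compute the nim-sum pairwise:
21 ^ 7 = 18
18 ^ 8 = 26
26 ^ 21 = 15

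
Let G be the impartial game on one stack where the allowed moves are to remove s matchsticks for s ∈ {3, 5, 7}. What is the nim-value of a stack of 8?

2

Compute g(0), g(1), … for moves {3, 5, 7}:
k:     0  1  2  3  4  5  6  7  8
g(k):  0  0  0  1  1  1  2  2  2
So g(8) = 2.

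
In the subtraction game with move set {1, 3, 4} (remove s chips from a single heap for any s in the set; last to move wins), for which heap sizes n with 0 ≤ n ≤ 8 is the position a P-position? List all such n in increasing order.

Compute g(0), g(1), … for moves {1, 3, 4}:
k:     0  1  2  3  4  5  6  7  8
g(k):  0  1  0  1  2  3  2  0  1
The P-positions (g = 0) in 0..8 are 0, 2, 7.

0, 2, 7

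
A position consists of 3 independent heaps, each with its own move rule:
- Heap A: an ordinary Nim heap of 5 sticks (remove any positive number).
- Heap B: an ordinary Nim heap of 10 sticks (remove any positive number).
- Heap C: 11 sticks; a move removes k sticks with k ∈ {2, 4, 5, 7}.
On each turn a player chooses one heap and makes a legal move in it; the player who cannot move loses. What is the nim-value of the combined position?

14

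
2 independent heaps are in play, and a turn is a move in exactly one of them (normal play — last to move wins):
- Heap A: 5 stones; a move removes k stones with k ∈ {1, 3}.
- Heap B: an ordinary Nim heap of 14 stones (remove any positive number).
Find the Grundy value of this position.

Grundy values for heap A (subtraction set {1, 3}):
k:     0  1  2  3  4  5
g(k):  0  1  0  1  0  1
So g(5) = 1.
Heap B is a plain Nim heap of size 14, so its Grundy value is 14.
The value of a disjunctive sum is the nim-sum of the parts.
Combined value = 1 XOR 14 = 15.

15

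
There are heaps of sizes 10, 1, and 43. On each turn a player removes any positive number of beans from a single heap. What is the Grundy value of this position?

Nim-sum: 10 ⊕ 1 ⊕ 43 = 32.

32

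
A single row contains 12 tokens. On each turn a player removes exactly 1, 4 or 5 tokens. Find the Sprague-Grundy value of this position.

Compute g(0), g(1), … for moves {1, 4, 5}:
k:     0  1  2  3  4  5  6  7  8  9 10 11 12
g(k):  0  1  0  1  2  3  2  3  0  1  0  1  2
So g(12) = 2.

2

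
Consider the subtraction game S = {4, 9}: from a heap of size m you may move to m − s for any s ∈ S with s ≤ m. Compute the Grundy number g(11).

2

Build the Grundy sequence with g(k) = mex{g(k−s) : s ∈ {4, 9}, s ≤ k}:
k:     0  1  2  3  4  5  6  7  8  9 10 11
g(k):  0  0  0  0  1  1  1  1  0  2  2  2
So g(11) = 2.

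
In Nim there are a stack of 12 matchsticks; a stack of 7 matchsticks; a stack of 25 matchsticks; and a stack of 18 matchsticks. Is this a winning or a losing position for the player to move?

Losing position

Compute the nim-sum pairwise:
12 XOR 7 = 11
11 XOR 25 = 18
18 XOR 18 = 0
The nim-sum is 0, so this is a P-position: the player to move is in a losing position under optimal play.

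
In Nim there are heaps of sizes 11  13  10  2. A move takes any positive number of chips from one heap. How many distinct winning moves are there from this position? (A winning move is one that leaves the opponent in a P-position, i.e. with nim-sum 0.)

Nim-sum: 11 ⊕ 13 ⊕ 10 ⊕ 2 = 14.
The overall nim-sum is X = 14. A heap of size p has a winning move iff p XOR X < p (reduce it to p XOR X).
  11: 11 XOR 14 = 5 < 11 — winning move (to 5).
  13: 13 XOR 14 = 3 < 13 — winning move (to 3).
  10: 10 XOR 14 = 4 < 10 — winning move (to 4).
  2: 2 XOR 14 = 12 ≥ 2 — no move.
That gives 3 winning moves.

3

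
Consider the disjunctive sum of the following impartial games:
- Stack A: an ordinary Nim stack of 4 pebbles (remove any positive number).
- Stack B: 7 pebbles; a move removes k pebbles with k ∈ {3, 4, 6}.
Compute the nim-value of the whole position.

Stack A is a plain Nim stack of size 4, so its Grundy value is 4.
For stack B, compute g(0), g(1), … with moves {3, 4, 6}:
k:     0  1  2  3  4  5  6  7
g(k):  0  0  0  1  1  1  2  2
So g(7) = 2.
By the Sprague-Grundy theorem, the Grundy value of a sum of independent games is the XOR of the component values.
Combined value = 4 ⊕ 2 = 6.

6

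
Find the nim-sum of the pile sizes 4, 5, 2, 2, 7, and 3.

In binary:
  100  (4)
  101  (5)
  010  (2)
  010  (2)
  111  (7)
  011  (3)
  ---
  101  (5)

5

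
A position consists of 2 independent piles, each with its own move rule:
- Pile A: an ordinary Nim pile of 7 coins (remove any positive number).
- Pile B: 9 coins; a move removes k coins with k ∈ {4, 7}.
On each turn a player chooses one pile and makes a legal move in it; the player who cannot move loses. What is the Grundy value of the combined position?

Pile A is a plain Nim pile of size 7, so its Grundy value is 7.
Build the Grundy sequence for pile B with g(k) = mex{g(k−s) : s ∈ {4, 7}, s ≤ k}:
g(0) = mex{} = 0
g(1) = mex{} = 0
g(2) = mex{} = 0
g(3) = mex{} = 0
g(4) = mex{0} = 1
g(5) = mex{0} = 1
g(6) = mex{0} = 1
g(7) = mex{0} = 1
g(8) = mex{0,1} = 2
g(9) = mex{0,1} = 2
So g(9) = 2.
By the Sprague-Grundy theorem, the Grundy value of a sum of independent games is the XOR of the component values.
Combined value = 7 XOR 2 = 5.

5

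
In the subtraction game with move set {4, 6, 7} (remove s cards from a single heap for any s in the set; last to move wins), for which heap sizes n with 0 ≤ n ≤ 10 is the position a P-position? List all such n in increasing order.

Grundy values for subtraction set {4, 6, 7}:
g(0) = mex{} = 0
g(1) = mex{} = 0
g(2) = mex{} = 0
g(3) = mex{} = 0
g(4) = mex{0} = 1
g(5) = mex{0} = 1
g(6) = mex{0} = 1
g(7) = mex{0} = 1
g(8) = mex{0,1} = 2
g(9) = mex{0,1} = 2
g(10) = mex{0,1} = 2
The P-positions (g = 0) in 0..10 are 0, 1, 2, 3.

0, 1, 2, 3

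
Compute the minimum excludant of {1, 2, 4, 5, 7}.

0

0 is not in the set, so the mex is 0.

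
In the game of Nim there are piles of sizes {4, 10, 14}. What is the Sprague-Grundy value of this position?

0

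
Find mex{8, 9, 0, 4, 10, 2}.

1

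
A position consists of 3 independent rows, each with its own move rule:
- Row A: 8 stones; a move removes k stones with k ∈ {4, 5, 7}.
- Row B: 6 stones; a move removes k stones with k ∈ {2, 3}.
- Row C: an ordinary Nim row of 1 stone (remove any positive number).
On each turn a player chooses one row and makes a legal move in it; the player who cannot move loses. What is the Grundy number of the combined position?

3

For row A, compute g(0), g(1), … with moves {4, 5, 7}:
g(0) = mex{} = 0
g(1) = mex{} = 0
g(2) = mex{} = 0
g(3) = mex{} = 0
g(4) = mex{0} = 1
g(5) = mex{0} = 1
g(6) = mex{0} = 1
g(7) = mex{0} = 1
g(8) = mex{0,1} = 2
So g(8) = 2.
For row B, compute g(0), g(1), … with moves {2, 3}:
k:     0  1  2  3  4  5  6
g(k):  0  0  1  1  2  0  0
So g(6) = 0.
Row C is a plain Nim row of size 1, so its Grundy value is 1.
The value of a disjunctive sum is the nim-sum of the parts.
Combined value = 2 ⊕ 0 ⊕ 1 = 3.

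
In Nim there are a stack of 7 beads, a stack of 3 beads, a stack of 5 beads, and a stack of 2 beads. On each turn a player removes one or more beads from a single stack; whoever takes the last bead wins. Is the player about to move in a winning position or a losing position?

Winning position

Compute the nim-sum pairwise:
7 XOR 3 = 4
4 XOR 5 = 1
1 XOR 2 = 3
The nim-sum is 3 ≠ 0, so this is an N-position: the player to move can win.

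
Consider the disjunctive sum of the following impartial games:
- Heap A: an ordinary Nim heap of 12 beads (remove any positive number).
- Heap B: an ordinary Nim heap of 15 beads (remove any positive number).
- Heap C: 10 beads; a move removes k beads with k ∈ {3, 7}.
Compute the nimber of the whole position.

3

Heap A is a plain Nim heap of size 12, so its Grundy value is 12.
Heap B is a plain Nim heap of size 15, so its Grundy value is 15.
Grundy values for heap C (subtraction set {3, 7}):
g(0) = mex{} = 0
g(1) = mex{} = 0
g(2) = mex{} = 0
g(3) = mex{0} = 1
g(4) = mex{0} = 1
g(5) = mex{0} = 1
g(6) = mex{1} = 0
g(7) = mex{0,1} = 2
g(8) = mex{0,1} = 2
g(9) = mex{0} = 1
g(10) = mex{1,2} = 0
So g(10) = 0.
The value of a disjunctive sum is the nim-sum of the parts.
Combined value = 12 ⊕ 15 ⊕ 0 = 3.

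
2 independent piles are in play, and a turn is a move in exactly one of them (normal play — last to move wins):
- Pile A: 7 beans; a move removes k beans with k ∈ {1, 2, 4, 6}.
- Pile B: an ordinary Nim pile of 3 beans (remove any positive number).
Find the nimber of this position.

7

Build the Grundy sequence for pile A with g(k) = mex{g(k−s) : s ∈ {1, 2, 4, 6}, s ≤ k}:
k:     0  1  2  3  4  5  6  7
g(k):  0  1  2  0  1  2  3  4
So g(7) = 4.
Pile B is a plain Nim pile of size 3, so its Grundy value is 3.
By the Sprague-Grundy theorem, the Grundy value of a sum of independent games is the XOR of the component values.
Combined value = 4 ⊕ 3 = 7.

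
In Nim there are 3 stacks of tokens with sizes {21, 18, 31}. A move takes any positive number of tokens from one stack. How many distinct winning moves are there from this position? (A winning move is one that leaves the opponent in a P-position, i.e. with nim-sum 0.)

3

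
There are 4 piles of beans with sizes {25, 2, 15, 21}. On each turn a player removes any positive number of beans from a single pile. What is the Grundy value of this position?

1

Write each in binary and XOR column by column:
  11001  (25)
  00010  (2)
  01111  (15)
  10101  (21)
  -----
  00001  (1)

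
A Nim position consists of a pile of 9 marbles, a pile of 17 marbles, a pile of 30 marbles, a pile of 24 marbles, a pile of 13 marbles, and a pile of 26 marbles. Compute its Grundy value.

In binary:
  01001  (9)
  10001  (17)
  11110  (30)
  11000  (24)
  01101  (13)
  11010  (26)
  -----
  01001  (9)

9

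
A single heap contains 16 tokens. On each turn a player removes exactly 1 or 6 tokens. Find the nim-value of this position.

Compute g(0), g(1), … for moves {1, 6}:
k:     0  1  2  3  4  5  6  7  8  9 10 11 12 13 14 15 16
g(k):  0  1  0  1  0  1  2  0  1  0  1  0  1  2  0  1  0
So g(16) = 0.

0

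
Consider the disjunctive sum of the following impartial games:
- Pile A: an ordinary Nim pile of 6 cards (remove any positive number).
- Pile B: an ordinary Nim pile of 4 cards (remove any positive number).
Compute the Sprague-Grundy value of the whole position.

Pile A is a plain Nim pile of size 6, so its Grundy value is 6.
Pile B is a plain Nim pile of size 4, so its Grundy value is 4.
By the Sprague-Grundy theorem, the Grundy value of a sum of independent games is the XOR of the component values.
Combined value = 6 XOR 4 = 2.

2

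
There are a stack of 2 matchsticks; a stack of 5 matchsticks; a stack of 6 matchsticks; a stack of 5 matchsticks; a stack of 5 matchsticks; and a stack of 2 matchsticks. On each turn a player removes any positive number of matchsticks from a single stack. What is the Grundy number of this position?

3

Bitwise XOR of the heap sizes:
  010  (2)
  101  (5)
  110  (6)
  101  (5)
  101  (5)
  010  (2)
  ---
  011  (3)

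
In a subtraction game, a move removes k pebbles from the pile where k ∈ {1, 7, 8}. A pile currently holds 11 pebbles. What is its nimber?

Build the Grundy sequence with g(k) = mex{g(k−s) : s ∈ {1, 7, 8}, s ≤ k}:
g(0) = mex{} = 0
g(1) = mex{0} = 1
g(2) = mex{1} = 0
g(3) = mex{0} = 1
g(4) = mex{1} = 0
g(5) = mex{0} = 1
g(6) = mex{1} = 0
g(7) = mex{0} = 1
g(8) = mex{0,1} = 2
g(9) = mex{0,1,2} = 3
g(10) = mex{0,1,3} = 2
g(11) = mex{0,1,2} = 3
So g(11) = 3.

3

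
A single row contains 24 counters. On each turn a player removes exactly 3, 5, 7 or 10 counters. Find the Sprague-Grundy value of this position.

3

Grundy values for subtraction set {3, 5, 7, 10}:
k:     0  1  2  3  4  5  6  7  8  9 10 11 12 13 14 15 16 17 18 19 20 21 22 23 24
g(k):  0  0  0  1  1  1  2  2  2  3  3  3  4  0  0  0  1  1  1  2  2  2  3  3  3
So g(24) = 3.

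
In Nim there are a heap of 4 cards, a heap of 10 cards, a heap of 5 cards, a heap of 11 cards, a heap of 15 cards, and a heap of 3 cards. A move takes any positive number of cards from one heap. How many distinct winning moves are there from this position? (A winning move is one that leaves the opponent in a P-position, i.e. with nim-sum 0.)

3

Bitwise XOR of the heap sizes:
  0100  (4)
  1010  (10)
  0101  (5)
  1011  (11)
  1111  (15)
  0011  (3)
  ----
  1100  (12)
The overall nim-sum is X = 12. A heap of size p has a winning move iff p XOR X < p (reduce it to p XOR X).
  4: 4 XOR 12 = 8 ≥ 4 — no move.
  10: 10 XOR 12 = 6 < 10 — winning move (to 6).
  5: 5 XOR 12 = 9 ≥ 5 — no move.
  11: 11 XOR 12 = 7 < 11 — winning move (to 7).
  15: 15 XOR 12 = 3 < 15 — winning move (to 3).
  3: 3 XOR 12 = 15 ≥ 3 — no move.
That gives 3 winning moves.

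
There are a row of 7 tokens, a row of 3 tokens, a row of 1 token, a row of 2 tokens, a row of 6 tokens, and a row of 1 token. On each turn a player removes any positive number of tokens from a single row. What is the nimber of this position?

Write each in binary and XOR column by column:
  111  (7)
  011  (3)
  001  (1)
  010  (2)
  110  (6)
  001  (1)
  ---
  000  (0)

0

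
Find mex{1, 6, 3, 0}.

2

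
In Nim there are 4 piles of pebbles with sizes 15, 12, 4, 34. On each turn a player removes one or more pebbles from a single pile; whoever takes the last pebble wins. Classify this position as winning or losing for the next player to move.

Winning position

Compute the nim-sum pairwise:
15 ⊕ 12 = 3
3 ⊕ 4 = 7
7 ⊕ 34 = 37
The nim-sum is 37 ≠ 0, so this is an N-position: the player to move can win.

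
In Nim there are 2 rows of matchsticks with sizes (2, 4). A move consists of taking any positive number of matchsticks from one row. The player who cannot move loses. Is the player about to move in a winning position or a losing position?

Nim-sum: 2 ⊕ 4 = 6.
The nim-sum is 6 ≠ 0, so this is an N-position: the player to move can win.

Winning position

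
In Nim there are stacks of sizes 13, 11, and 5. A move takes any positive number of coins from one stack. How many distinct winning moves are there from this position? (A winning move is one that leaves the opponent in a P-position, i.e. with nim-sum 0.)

Compute the nim-sum pairwise:
13 ⊕ 11 = 6
6 ⊕ 5 = 3
The overall nim-sum is X = 3. A stack of size p has a winning move iff p XOR X < p (reduce it to p XOR X).
  13: 13 XOR 3 = 14 ≥ 13 — no move.
  11: 11 XOR 3 = 8 < 11 — winning move (to 8).
  5: 5 XOR 3 = 6 ≥ 5 — no move.
That gives 1 winning move.

1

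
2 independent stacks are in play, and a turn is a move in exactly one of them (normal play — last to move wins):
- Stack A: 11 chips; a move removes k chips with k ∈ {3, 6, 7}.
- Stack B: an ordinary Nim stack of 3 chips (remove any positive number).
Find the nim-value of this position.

3

Build the Grundy sequence for stack A with g(k) = mex{g(k−s) : s ∈ {3, 6, 7}, s ≤ k}:
k:     0  1  2  3  4  5  6  7  8  9 10 11
g(k):  0  0  0  1  1  1  2  2  2  3  0  0
So g(11) = 0.
Stack B is a plain Nim stack of size 3, so its Grundy value is 3.
By the Sprague-Grundy theorem, the Grundy value of a sum of independent games is the XOR of the component values.
Combined value = 0 XOR 3 = 3.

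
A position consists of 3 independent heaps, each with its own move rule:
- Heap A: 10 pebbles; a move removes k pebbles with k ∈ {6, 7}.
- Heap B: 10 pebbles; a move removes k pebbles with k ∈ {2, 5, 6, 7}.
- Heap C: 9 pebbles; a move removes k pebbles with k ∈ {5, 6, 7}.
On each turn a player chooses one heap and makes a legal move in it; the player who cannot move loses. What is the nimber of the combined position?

Grundy values for heap A (subtraction set {6, 7}):
g(0) = mex{} = 0
g(1) = mex{} = 0
g(2) = mex{} = 0
g(3) = mex{} = 0
g(4) = mex{} = 0
g(5) = mex{} = 0
g(6) = mex{0} = 1
g(7) = mex{0} = 1
g(8) = mex{0} = 1
g(9) = mex{0} = 1
g(10) = mex{0} = 1
So g(10) = 1.
Grundy values for heap B (subtraction set {2, 5, 6, 7}):
k:     0  1  2  3  4  5  6  7  8  9 10
g(k):  0  0  1  1  0  2  1  3  2  2  3
So g(10) = 3.
Build the Grundy sequence for heap C with g(k) = mex{g(k−s) : s ∈ {5, 6, 7}, s ≤ k}:
g(0) = mex{} = 0
g(1) = mex{} = 0
g(2) = mex{} = 0
g(3) = mex{} = 0
g(4) = mex{} = 0
g(5) = mex{0} = 1
g(6) = mex{0} = 1
g(7) = mex{0} = 1
g(8) = mex{0} = 1
g(9) = mex{0} = 1
So g(9) = 1.
By the Sprague-Grundy theorem, the Grundy value of a sum of independent games is the XOR of the component values.
Combined value = 1 ⊕ 3 ⊕ 1 = 3.

3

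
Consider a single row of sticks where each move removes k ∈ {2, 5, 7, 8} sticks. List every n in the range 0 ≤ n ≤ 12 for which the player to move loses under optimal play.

0, 1, 4, 10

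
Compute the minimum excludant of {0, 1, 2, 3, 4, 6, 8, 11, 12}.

5

The values 0, 1, 2, 3, 4 are all present; 5 is the first non-negative integer missing from the set.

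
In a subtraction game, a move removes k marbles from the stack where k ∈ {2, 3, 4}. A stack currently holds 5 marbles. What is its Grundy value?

2

Compute g(0), g(1), … for moves {2, 3, 4}:
k:     0  1  2  3  4  5
g(k):  0  0  1  1  2  2
So g(5) = 2.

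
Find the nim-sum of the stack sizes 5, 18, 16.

7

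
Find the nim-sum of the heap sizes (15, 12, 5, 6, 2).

2

Nim-sum: 15 XOR 12 XOR 5 XOR 6 XOR 2 = 2.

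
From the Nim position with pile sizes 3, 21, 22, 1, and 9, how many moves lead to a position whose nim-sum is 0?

In binary:
  00011  (3)
  10101  (21)
  10110  (22)
  00001  (1)
  01001  (9)
  -----
  01000  (8)
The overall nim-sum is X = 8. A pile of size p has a winning move iff p XOR X < p (reduce it to p XOR X).
  3: 3 XOR 8 = 11 ≥ 3 — no move.
  21: 21 XOR 8 = 29 ≥ 21 — no move.
  22: 22 XOR 8 = 30 ≥ 22 — no move.
  1: 1 XOR 8 = 9 ≥ 1 — no move.
  9: 9 XOR 8 = 1 < 9 — winning move (to 1).
That gives 1 winning move.

1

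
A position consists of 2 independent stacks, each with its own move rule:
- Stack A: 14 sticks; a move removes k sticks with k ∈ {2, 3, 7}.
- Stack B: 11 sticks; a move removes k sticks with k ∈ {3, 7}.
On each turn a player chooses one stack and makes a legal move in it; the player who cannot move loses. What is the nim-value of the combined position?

2

For stack A, compute g(0), g(1), … with moves {2, 3, 7}:
g(0) = mex{} = 0
g(1) = mex{} = 0
g(2) = mex{0} = 1
g(3) = mex{0} = 1
g(4) = mex{0,1} = 2
g(5) = mex{1} = 0
g(6) = mex{1,2} = 0
g(7) = mex{0,2} = 1
g(8) = mex{0} = 1
g(9) = mex{0,1} = 2
g(10) = mex{1} = 0
g(11) = mex{1,2} = 0
g(12) = mex{0,2} = 1
g(13) = mex{0} = 1
g(14) = mex{0,1} = 2
So g(14) = 2.
For stack B, compute g(0), g(1), … with moves {3, 7}:
g(0) = mex{} = 0
g(1) = mex{} = 0
g(2) = mex{} = 0
g(3) = mex{0} = 1
g(4) = mex{0} = 1
g(5) = mex{0} = 1
g(6) = mex{1} = 0
g(7) = mex{0,1} = 2
g(8) = mex{0,1} = 2
g(9) = mex{0} = 1
g(10) = mex{1,2} = 0
g(11) = mex{1,2} = 0
So g(11) = 0.
By the Sprague-Grundy theorem, the Grundy value of a sum of independent games is the XOR of the component values.
Combined value = 2 XOR 0 = 2.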